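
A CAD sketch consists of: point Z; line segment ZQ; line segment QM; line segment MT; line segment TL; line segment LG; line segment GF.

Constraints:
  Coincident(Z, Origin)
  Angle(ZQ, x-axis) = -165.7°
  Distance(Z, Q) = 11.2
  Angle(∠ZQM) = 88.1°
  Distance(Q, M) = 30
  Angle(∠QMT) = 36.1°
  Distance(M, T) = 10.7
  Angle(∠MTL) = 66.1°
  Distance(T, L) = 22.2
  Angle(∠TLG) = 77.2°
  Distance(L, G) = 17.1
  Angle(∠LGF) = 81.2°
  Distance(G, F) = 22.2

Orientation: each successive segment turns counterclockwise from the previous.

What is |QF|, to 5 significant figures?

30.869

Z is at the origin; ZQ runs at -165.7° with length 11.2, so Q = (-10.853, -2.7664). ∠ZQM = 88.1° gives QM at -73.800° from the x-axis; with |QM| = 30.0, M = (-2.4832, -31.575). ∠QMT = 36.1° gives MT at 70.100° from the x-axis; with |MT| = 10.7, T = (1.1588, -21.514). ∠MTL = 66.1° gives TL at -176.00° from the x-axis; with |TL| = 22.2, L = (-20.987, -23.063). ∠TLG = 77.2° gives LG at -73.200° from the x-axis; with |LG| = 17.1, G = (-16.045, -39.433). ∠LGF = 81.2° gives GF at 25.600° from the x-axis; with |GF| = 22.2, F = (3.9760, -29.841). Then |QF| = |F − Q| = 30.869.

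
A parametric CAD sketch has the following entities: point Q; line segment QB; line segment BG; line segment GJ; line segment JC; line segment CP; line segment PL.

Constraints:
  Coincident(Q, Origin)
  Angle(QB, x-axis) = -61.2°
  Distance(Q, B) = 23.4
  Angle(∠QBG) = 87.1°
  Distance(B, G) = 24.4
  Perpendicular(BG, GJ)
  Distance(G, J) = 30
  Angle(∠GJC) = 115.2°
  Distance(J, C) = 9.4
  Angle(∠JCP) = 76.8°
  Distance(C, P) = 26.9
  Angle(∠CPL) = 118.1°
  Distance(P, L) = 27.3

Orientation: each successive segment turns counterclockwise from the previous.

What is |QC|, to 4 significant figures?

18.15

Q is at the origin; QB runs at -61.2° with length 23.4, so B = (11.27, -20.51). ∠QBG = 87.1° gives BG at 31.70° from the x-axis; with |BG| = 24.4, G = (32.03, -7.684). The perpendicularity gives GJ at right angles to BG, so GJ runs at 121.7°; with |GJ| = 30.0, J = (16.27, 17.84). ∠GJC = 115.2° gives JC at -173.5° from the x-axis; with |JC| = 9.4, C = (6.929, 16.78). Then |QC| = |C − Q| = 18.15.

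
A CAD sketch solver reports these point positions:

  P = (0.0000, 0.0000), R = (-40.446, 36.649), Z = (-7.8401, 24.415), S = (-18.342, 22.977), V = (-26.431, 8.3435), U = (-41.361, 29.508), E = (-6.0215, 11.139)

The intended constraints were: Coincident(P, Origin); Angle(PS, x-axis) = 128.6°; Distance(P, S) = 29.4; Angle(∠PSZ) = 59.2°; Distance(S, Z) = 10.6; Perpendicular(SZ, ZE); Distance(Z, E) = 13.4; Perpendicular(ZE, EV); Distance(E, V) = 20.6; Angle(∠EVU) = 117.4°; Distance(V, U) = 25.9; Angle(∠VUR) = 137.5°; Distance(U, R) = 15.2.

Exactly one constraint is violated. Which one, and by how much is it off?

Distance(U, R) = 15.2 — off by 8.00.

P = (0.00, 0.00) ✓; PS at 128.6° ✓; |PS| = 29.40 ✓; ∠PSZ = 59.20° ✓; |SZ| = 10.60 ✓; ∠(SZ, ZE) = 90.00° ✓; |ZE| = 13.40 ✓; ∠(ZE, EV) = 90.00° ✓; |EV| = 20.60 ✓; ∠EVU = 117.4° ✓; |VU| = 25.90 ✓; ∠VUR = 137.5° ✓; |UR| = 7.199 ✗.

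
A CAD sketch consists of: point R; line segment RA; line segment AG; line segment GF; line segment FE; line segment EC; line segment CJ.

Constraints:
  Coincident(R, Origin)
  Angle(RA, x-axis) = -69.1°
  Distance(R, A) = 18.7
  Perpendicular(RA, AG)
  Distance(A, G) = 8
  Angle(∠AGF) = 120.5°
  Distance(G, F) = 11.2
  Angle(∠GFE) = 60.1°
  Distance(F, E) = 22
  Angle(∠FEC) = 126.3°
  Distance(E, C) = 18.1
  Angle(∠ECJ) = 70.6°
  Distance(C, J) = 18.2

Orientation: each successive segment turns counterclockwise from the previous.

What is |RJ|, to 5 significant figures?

28.824

∠FEC = 126.3° gives EC at -106.00° from the x-axis; with |EC| = 18.1, C = (-9.6101, -28.604). ∠ECJ = 70.6° gives CJ at 3.4000° from the x-axis; with |CJ| = 18.2, J = (8.5578, -27.525). Then |RJ| = |J − R| = 28.824.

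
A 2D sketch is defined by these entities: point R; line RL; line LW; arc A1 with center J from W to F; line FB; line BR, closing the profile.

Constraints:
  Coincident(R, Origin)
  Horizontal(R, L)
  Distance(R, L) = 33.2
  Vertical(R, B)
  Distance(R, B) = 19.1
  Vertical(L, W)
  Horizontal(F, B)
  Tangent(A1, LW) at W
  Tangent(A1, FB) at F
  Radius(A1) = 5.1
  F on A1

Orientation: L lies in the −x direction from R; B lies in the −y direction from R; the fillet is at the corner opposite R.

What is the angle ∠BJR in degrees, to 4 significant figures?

36.77°

R is at the origin; R and L share the same y with |RL| = 33.2 and L on the −x side, so L = (-33.20, 0.000). RB is vertical with |RB| = 19.1 and B on the −y side, so B = (0.000, -19.10). The virtual corner opposite R is at (-33.20, -19.10). Since A1 is tangent to LW there, JW ⟂ LW and A1 meets FB tangentially, so JF is at right angles to FB, with radius 5.1, so the center J sits 5.1 in from both sides at J = (-28.10, -14.00). Then cos ∠BJR = JB·JR / (|JB||JR|), giving 36.77°.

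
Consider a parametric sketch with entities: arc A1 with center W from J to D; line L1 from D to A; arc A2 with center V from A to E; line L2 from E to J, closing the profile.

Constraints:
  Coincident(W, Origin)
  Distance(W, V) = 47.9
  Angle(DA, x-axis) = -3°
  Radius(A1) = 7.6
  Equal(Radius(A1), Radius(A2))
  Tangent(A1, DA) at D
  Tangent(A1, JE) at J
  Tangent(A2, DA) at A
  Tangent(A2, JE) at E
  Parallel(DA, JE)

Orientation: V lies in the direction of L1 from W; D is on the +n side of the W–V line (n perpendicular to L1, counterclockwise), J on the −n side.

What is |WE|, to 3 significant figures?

48.5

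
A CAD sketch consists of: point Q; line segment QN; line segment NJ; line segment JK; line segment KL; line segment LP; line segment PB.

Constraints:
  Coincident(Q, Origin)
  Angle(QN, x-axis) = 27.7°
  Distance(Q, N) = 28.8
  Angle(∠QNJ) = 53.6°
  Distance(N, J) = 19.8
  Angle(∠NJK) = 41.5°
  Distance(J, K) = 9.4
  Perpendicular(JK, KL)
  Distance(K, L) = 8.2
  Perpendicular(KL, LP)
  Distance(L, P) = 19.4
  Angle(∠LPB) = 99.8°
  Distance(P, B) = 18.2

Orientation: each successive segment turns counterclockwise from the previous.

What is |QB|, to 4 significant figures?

31.04

Q is at the origin; QN runs at 27.7° with length 28.8, so N = (25.50, 13.39). ∠QNJ = 53.6° gives NJ at 154.1° from the x-axis; with |NJ| = 19.8, J = (7.688, 22.04). ∠NJK = 41.5° gives JK at -67.40° from the x-axis; with |JK| = 9.4, K = (11.30, 13.36). JK is perpendicular to KL, so KL runs at 22.60°; with |KL| = 8.2, L = (18.87, 16.51). KL is perpendicular to LP, so LP runs at 112.6°; with |LP| = 19.4, P = (11.42, 34.42). ∠LPB = 99.8° gives PB at -167.2° from the x-axis; with |PB| = 18.2, B = (-6.332, 30.39). Then |QB| = |B − Q| = 31.04.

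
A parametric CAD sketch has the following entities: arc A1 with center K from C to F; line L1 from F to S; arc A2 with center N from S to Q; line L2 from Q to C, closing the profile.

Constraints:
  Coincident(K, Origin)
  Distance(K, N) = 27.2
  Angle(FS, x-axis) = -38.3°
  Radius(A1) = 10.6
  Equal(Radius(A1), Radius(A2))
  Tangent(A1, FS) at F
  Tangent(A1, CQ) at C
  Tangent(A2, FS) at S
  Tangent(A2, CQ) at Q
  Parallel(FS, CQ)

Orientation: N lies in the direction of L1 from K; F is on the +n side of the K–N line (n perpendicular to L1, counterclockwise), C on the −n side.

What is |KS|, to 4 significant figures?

29.19

The slot axis is L1's direction at -38.3°, so u = (cos -38.3°, sin -38.3°) = (0.7848, -0.6198) and n = (−sin -38.3°, cos -38.3°) = (0.6198, 0.7848). K is at the origin and N lies 27.2 along u from K, so N = 27.2·u = (21.35, -16.86). Tangency of A1 to both parallel lines with radius 10.6 puts F and C at K ± 10.6·n: F = (6.570, 8.319), C = (-6.570, -8.319). Equal radii place S and Q the same way about N: S = N + 10.6·n = (27.92, -8.539), Q = N − 10.6·n = (14.78, -25.18). Then |KS| = |S − K| = 29.19.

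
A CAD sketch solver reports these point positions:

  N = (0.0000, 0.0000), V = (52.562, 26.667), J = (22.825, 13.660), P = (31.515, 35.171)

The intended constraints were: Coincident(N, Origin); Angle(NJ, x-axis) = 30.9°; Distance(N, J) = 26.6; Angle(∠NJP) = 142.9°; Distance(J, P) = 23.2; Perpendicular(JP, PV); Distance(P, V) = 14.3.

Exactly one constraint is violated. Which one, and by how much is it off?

Distance(P, V) = 14.3 — off by 8.40.

N = (0.00, 0.00) ✓; NJ at 30.90° ✓; |NJ| = 26.60 ✓; ∠NJP = 142.9° ✓; |JP| = 23.20 ✓; ∠(JP, PV) = 90.00° ✓; |PV| = 22.70 ✗.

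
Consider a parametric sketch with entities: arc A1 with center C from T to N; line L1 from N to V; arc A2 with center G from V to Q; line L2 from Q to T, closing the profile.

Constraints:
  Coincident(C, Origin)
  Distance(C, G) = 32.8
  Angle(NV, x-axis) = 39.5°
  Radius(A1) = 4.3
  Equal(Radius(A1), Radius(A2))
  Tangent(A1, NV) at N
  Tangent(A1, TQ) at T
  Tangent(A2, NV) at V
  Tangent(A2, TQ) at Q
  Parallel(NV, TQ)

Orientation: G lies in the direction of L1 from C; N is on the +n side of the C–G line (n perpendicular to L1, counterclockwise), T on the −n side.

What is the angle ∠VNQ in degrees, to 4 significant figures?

14.69°

Tangency of A1 to both parallel lines with radius 4.3 puts N and T at C ± 4.3·n: N = (-2.735, 3.318), T = (2.735, -3.318). Equal radii place V and Q the same way about G: V = G + 4.3·n = (22.57, 24.18), Q = G − 4.3·n = (28.04, 17.55). Then cos ∠VNQ = NV·NQ / (|NV||NQ|), giving 14.69°.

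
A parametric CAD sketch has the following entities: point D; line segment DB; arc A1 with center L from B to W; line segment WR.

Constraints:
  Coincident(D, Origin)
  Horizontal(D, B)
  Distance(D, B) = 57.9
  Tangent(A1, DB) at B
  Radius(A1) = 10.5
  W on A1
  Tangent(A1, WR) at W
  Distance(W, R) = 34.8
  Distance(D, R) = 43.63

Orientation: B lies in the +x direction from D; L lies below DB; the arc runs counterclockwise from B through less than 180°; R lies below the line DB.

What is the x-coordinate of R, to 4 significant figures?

29.02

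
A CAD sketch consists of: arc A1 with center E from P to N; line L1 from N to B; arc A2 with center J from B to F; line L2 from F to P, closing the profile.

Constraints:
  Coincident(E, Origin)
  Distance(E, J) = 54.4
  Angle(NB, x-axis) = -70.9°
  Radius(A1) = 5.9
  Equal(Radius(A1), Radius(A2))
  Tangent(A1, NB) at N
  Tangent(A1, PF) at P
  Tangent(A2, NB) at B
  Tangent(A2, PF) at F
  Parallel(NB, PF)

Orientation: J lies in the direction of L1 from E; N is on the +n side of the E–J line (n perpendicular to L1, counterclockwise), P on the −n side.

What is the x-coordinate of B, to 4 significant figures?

23.38

Tangency of A1 to both parallel lines with radius 5.9 puts N and P at E ± 5.9·n: N = (5.575, 1.931), P = (-5.575, -1.931). Equal radii place B and F the same way about J: B = J + 5.9·n = (23.38, -49.47), F = J − 5.9·n = (12.23, -53.34). So B.x = 23.38.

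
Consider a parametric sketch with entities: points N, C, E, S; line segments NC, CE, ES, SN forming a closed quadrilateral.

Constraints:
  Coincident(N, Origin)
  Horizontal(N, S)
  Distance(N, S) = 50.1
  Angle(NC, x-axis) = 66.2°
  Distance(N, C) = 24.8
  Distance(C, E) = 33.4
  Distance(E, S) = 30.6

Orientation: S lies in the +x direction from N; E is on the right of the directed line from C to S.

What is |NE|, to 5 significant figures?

22.651

N is at the origin; NS is horizontal with |NS| = 50.1 and S in +x, so S = (50.1, 0). NC runs at 66.2° with |NC| = 24.8, so C = (10.008, 22.691). E is determined by |CE| = 33.4 and |ES| = 30.6 together: it lies at the intersection of circle(C, 33.4) and circle(S, 30.6). With |CS| = 46.068, the foot of the radical line on CS is 24.979 from C and the perpendicular offset is √(33.4² − 24.979²) = 22.172. Taking the right-of-CS solution: E = (20.826, -8.9087).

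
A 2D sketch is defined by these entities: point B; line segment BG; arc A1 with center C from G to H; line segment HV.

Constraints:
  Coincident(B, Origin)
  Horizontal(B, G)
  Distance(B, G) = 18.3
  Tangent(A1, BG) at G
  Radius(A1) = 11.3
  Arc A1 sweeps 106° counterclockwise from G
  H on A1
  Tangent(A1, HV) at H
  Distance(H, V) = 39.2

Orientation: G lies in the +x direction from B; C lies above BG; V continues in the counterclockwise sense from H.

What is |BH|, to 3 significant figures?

32.5

B is at the origin; B and G share the same y with |BG| = 18.3 and G on the +x side, so G = (18.3, 0.00). A1 meets BG tangentially, so CG is at right angles to BG, so C = G + (0, 11.3) = (18.3, 11.3). On A1, G sits at bearing -90° from C; a 106° counterclockwise sweep puts H at bearing 16°, so H = C + 11.3·(cos 16°, sin 16°) = (29.2, 14.4). Then |BH| = |H − B| = 32.5.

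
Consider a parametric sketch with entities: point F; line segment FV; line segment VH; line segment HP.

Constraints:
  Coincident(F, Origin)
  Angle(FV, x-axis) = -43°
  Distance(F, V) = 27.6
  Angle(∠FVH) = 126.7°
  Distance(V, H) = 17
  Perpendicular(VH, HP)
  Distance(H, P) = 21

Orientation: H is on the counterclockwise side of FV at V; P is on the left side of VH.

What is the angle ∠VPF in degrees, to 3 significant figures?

52.9°

∠FVH = 126.7°, so VH runs at -43.0° + (180° − 126.7°) = 10.3° from the x-axis; with |VH| = 17.0, H = V + 17.0·(cos 10.3°, sin 10.3°) = (36.9, -15.8). The perpendicularity gives HP at right angles to VH; with |HP| = 21.0 on the left of VH, P = H + 21.0·(-0.179, 0.984) = (33.2, 4.88). Then cos ∠VPF = PV·PF / (|PV||PF|), giving 52.9°.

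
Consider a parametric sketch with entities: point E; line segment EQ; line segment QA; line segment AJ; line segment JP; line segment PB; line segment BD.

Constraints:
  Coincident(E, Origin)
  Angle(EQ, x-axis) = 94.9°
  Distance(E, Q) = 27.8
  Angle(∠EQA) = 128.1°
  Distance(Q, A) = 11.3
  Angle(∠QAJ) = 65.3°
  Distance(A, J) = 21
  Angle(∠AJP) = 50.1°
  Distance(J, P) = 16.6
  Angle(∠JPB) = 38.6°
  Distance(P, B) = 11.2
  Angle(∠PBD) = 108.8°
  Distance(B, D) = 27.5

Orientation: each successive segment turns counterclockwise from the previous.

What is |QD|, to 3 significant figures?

36.3

E is at the origin; EQ runs at 94.9° with length 27.8, so Q = (-2.37, 27.7). ∠EQA = 128.1° gives QA at 147° from the x-axis; with |QA| = 11.3, A = (-11.8, 33.9). ∠QAJ = 65.3° gives AJ at -98.5° from the x-axis; with |AJ| = 21.0, J = (-14.9, 13.1). ∠AJP = 50.1° gives JP at 31.4° from the x-axis; with |JP| = 16.6, P = (-0.765, 21.8). ∠JPB = 38.6° gives PB at 173° from the x-axis; with |PB| = 11.2, B = (-11.9, 23.2). ∠PBD = 108.8° gives BD at -116° from the x-axis; with |BD| = 27.5, D = (-23.9, -1.55). Then |QD| = |D − Q| = 36.3.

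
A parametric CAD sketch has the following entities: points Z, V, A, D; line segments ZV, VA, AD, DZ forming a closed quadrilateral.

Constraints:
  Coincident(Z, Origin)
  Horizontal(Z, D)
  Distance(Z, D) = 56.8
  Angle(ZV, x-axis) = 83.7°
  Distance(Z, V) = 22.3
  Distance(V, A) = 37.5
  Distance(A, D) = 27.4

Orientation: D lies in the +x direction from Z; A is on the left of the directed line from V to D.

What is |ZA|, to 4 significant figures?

45.41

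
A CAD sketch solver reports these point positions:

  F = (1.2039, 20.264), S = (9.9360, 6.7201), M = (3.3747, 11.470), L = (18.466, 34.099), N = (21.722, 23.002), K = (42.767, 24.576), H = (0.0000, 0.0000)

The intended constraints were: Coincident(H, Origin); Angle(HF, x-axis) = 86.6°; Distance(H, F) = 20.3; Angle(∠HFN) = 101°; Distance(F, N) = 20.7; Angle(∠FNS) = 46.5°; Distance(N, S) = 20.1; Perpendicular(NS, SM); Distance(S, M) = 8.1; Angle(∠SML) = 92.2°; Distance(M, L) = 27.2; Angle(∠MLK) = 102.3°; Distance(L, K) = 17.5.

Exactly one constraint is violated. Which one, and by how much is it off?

Distance(L, K) = 17.5 — off by 8.60.

H = (0.00, 0.00) ✓; HF at 86.60° ✓; |HF| = 20.30 ✓; ∠HFN = 101.0° ✓; |FN| = 20.70 ✓; ∠FNS = 46.50° ✓; |NS| = 20.10 ✓; ∠(NS, SM) = 90.00° ✓; |SM| = 8.100 ✓; ∠SML = 92.20° ✓; |ML| = 27.20 ✓; ∠MLK = 102.3° ✓; |LK| = 26.10 ✗.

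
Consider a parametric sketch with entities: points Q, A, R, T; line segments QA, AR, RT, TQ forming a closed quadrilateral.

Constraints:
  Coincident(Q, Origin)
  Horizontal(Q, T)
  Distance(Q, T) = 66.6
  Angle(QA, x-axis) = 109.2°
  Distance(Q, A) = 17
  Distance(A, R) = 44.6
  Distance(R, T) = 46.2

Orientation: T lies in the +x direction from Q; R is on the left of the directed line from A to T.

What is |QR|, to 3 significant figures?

48.9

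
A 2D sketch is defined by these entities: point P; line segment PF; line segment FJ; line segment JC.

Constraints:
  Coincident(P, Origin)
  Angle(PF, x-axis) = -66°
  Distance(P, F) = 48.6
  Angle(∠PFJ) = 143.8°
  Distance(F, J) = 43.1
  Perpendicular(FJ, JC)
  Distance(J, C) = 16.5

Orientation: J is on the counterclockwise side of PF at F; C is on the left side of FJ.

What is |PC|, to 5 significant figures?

83.218

P is at the origin; PF runs at -66.0° with length 48.6, so F = 48.6·(cos -66.0°, sin -66.0°) = (19.767, -44.398). ∠PFJ = 143.8°, so FJ runs at -66.0° + (180° − 143.8°) = -29.800° from the x-axis; with |FJ| = 43.1, J = F + 43.1·(cos -29.800°, sin -29.800°) = (57.168, -65.818). FJ ⟂ JC; with |JC| = 16.5 on the left of FJ, C = J + 16.5·(0.49697, 0.86777) = (65.368, -51.500). Then |PC| = |C − P| = 83.218.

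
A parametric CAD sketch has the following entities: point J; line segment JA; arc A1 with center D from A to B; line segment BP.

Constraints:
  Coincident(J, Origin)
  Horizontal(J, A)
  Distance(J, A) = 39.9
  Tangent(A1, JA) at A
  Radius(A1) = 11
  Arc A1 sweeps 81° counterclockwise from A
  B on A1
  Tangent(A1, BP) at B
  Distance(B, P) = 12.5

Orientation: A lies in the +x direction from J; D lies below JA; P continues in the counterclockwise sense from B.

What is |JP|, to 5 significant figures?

34.655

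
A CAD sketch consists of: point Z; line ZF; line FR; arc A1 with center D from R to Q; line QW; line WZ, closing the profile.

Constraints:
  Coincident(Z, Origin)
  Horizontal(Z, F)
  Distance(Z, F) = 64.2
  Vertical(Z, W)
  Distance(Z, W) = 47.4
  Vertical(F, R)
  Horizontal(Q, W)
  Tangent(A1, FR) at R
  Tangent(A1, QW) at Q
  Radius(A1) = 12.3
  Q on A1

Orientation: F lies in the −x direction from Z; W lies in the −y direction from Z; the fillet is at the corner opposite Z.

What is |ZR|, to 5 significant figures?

73.169

Z is at the origin; ZF is horizontal with |ZF| = 64.2 and F on the −x side, so F = (-64.200, 0.0000). ZW is vertical with |ZW| = 47.4 and W on the −y side, so W = (0.0000, -47.400). The virtual corner opposite Z is at (-64.200, -47.400). The tangent condition forces DR to be normal to FR and tangency of A1 to QW means the radius DQ is perpendicular to QW, with radius 12.3, so the center D sits 12.3 in from both sides at D = (-51.900, -35.100). That places the tangent points at R = (-64.200, -35.100) on FR and Q = (-51.900, -47.400) on QW. Then |ZR| = |R − Z| = 73.169.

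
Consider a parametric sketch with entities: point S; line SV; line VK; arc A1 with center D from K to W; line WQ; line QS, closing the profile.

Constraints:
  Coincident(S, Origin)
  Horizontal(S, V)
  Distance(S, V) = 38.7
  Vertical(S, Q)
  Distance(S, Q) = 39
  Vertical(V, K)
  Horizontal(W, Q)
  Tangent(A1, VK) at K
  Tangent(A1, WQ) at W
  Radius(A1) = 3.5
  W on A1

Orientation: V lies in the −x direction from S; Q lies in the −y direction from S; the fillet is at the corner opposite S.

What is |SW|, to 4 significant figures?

52.54

The virtual corner opposite S is at (-38.70, -39.00). The tangent condition forces DK to be normal to VK and A1 meets WQ tangentially, so DW is at right angles to WQ, with radius 3.5, so the center D sits 3.5 in from both sides at D = (-35.20, -35.50). That places the tangent points at K = (-38.70, -35.50) on VK and W = (-35.20, -39.00) on WQ. Then |SW| = |W − S| = 52.54.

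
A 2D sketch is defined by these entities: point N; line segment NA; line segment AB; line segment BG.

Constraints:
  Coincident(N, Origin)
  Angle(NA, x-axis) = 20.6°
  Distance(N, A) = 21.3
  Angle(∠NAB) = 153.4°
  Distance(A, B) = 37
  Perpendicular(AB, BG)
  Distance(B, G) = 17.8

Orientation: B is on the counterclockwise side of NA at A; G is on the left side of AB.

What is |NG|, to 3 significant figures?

56.7

N is at the origin; NA runs at 20.6° with length 21.3, so A = 21.3·(cos 20.6°, sin 20.6°) = (19.9, 7.49). ∠NAB = 153.4°, so AB runs at 20.6° + (180° − 153.4°) = 47.2° from the x-axis; with |AB| = 37.0, B = A + 37.0·(cos 47.2°, sin 47.2°) = (45.1, 34.6). AB is perpendicular to BG; with |BG| = 17.8 on the left of AB, G = B + 17.8·(-0.734, 0.679) = (32.0, 46.7). Then |NG| = |G − N| = 56.7.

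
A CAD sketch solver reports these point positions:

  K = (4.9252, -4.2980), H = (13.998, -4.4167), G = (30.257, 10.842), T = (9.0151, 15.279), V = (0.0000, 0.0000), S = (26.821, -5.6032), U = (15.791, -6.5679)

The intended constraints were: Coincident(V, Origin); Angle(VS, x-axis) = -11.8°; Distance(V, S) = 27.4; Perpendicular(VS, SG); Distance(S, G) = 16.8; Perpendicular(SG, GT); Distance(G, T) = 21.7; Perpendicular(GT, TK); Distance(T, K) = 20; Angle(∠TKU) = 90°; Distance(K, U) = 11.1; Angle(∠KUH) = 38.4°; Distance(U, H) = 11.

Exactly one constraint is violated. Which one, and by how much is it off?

Distance(U, H) = 11 — off by 8.20.

V = (0.00, 0.00) ✓; VS at -11.80° ✓; |VS| = 27.40 ✓; ∠(VS, SG) = 90.00° ✓; |SG| = 16.80 ✓; ∠(SG, GT) = 90.00° ✓; |GT| = 21.70 ✓; ∠(GT, TK) = 90.00° ✓; |TK| = 20.00 ✓; ∠TKU = 90.00° ✓; |KU| = 11.10 ✓; ∠KUH = 38.39° ✓; |UH| = 2.800 ✗.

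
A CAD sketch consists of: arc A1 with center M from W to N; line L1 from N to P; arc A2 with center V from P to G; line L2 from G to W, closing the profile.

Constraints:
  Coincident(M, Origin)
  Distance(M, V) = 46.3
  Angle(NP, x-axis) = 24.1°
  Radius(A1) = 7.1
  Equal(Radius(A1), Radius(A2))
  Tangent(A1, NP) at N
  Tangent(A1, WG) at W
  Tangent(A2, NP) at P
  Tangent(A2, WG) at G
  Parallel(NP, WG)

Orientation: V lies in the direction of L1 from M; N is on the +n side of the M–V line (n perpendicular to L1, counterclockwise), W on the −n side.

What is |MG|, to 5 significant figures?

46.841

Tangency of A1 to both parallel lines with radius 7.1 puts N and W at M ± 7.1·n: N = (-2.8991, 6.4811), W = (2.8991, -6.4811). Equal radii place P and G the same way about V: P = V + 7.1·n = (39.365, 25.387), G = V − 7.1·n = (45.163, 12.425). Then |MG| = |G − M| = 46.841.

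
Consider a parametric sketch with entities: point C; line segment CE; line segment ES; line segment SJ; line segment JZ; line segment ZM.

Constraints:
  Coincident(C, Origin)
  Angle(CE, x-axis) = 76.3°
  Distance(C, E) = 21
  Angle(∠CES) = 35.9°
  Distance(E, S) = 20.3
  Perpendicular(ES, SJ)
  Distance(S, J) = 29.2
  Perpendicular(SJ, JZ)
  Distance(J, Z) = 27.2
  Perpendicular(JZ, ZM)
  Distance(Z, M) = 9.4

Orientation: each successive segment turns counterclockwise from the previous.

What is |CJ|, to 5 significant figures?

17.204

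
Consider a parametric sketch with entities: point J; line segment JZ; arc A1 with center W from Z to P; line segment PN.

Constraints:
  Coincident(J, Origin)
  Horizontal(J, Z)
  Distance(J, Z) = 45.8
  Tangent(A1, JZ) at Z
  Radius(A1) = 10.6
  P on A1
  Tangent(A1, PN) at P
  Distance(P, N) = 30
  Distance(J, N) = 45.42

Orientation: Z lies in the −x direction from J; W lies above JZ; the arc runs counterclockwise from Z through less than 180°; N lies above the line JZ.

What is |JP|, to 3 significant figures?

36.4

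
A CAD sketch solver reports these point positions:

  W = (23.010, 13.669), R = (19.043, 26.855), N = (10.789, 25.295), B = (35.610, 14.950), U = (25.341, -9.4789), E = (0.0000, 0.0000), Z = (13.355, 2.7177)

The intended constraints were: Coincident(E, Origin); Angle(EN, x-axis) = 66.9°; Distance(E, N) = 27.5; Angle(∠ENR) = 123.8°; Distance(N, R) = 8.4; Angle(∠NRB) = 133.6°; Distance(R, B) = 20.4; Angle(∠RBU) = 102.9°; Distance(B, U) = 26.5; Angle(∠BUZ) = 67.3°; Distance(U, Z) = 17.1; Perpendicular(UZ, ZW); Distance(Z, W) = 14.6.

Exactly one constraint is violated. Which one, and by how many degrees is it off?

Perpendicular(UZ, ZW) — off by 4.10°.

E = (0.00, 0.00) ✓; EN at 66.90° ✓; |EN| = 27.50 ✓; ∠ENR = 123.8° ✓; |NR| = 8.400 ✓; ∠NRB = 133.6° ✓; |RB| = 20.40 ✓; ∠RBU = 102.9° ✓; |BU| = 26.50 ✓; ∠BUZ = 67.30° ✓; |UZ| = 17.10 ✓; ∠(UZ, ZW) = 85.90° ✗; |ZW| = 14.60 ✓.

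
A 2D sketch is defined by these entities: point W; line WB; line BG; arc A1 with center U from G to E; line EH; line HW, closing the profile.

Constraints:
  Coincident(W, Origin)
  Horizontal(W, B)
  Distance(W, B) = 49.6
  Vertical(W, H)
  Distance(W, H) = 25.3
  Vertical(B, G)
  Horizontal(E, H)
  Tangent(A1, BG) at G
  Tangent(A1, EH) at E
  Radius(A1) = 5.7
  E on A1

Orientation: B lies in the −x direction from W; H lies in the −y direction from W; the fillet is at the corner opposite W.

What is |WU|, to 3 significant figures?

48.1

W is at the origin; W and B share the same y with |WB| = 49.6 and B on the −x side, so B = (-49.6, 0.00). WH is vertical with |WH| = 25.3 and H on the −y side, so H = (0.00, -25.3). The virtual corner opposite W is at (-49.6, -25.3). A1 meets BG tangentially, so UG is at right angles to BG and since A1 is tangent to EH there, UE ⟂ EH, with radius 5.7, so the center U sits 5.7 in from both sides at U = (-43.9, -19.6). Then |WU| = |U − W| = 48.1.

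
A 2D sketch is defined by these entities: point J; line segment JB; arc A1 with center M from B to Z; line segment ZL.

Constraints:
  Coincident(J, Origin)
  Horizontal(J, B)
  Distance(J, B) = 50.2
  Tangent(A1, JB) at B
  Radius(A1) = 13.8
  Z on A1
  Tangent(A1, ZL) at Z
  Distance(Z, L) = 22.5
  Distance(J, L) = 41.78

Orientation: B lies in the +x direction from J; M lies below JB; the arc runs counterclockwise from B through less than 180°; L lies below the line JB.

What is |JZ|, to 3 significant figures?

38.4

Checks: |MZ| = 13.80 ✓; ∠(MZ, ZL) = 90.00° ✓; |ZL| = 22.50 ✓; |JL| = 41.78 ✓.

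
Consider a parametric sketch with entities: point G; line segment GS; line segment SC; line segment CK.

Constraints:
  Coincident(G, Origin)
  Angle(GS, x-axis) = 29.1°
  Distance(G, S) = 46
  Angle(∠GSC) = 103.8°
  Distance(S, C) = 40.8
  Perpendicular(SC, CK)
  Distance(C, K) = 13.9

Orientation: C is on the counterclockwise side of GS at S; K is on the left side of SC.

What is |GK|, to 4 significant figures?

60.23

∠GSC = 103.8°, so SC runs at 29.1° + (180° − 103.8°) = 105.3° from the x-axis; with |SC| = 40.8, C = S + 40.8·(cos 105.3°, sin 105.3°) = (29.43, 61.73). SC ⟂ CK; with |CK| = 13.9 on the left of SC, K = C + 13.9·(-0.9646, -0.2639) = (16.02, 58.06). Then |GK| = |K − G| = 60.23.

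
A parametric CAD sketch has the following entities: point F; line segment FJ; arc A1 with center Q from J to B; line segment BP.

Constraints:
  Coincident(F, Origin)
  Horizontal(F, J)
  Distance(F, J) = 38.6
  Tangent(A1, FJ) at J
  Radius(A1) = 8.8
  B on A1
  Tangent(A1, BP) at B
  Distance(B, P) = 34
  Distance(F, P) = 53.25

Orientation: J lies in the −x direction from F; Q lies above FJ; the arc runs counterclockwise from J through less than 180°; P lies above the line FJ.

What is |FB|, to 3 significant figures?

31.2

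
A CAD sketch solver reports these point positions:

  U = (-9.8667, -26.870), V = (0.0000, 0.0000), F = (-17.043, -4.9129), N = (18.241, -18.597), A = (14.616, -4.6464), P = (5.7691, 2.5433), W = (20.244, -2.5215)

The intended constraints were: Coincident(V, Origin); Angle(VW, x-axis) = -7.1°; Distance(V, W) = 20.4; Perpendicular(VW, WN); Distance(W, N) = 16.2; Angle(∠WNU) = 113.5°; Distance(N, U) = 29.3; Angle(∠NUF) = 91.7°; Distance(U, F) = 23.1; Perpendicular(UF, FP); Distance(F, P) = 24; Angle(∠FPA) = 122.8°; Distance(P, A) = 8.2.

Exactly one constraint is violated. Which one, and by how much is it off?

Distance(P, A) = 8.2 — off by 3.20.

V = (0.00, 0.00) ✓; VW at -7.100° ✓; |VW| = 20.40 ✓; ∠(VW, WN) = 90.00° ✓; |WN| = 16.20 ✓; ∠WNU = 113.5° ✓; |NU| = 29.30 ✓; ∠NUF = 91.70° ✓; |UF| = 23.10 ✓; ∠(UF, FP) = 90.00° ✓; |FP| = 24.00 ✓; ∠FPA = 122.8° ✓; |PA| = 11.40 ✗.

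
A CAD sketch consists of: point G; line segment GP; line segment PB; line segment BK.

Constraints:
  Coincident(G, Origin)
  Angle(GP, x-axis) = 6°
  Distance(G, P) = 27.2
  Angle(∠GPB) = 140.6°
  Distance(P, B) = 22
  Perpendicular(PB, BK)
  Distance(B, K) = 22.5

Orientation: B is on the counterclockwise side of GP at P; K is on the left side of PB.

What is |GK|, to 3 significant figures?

43.3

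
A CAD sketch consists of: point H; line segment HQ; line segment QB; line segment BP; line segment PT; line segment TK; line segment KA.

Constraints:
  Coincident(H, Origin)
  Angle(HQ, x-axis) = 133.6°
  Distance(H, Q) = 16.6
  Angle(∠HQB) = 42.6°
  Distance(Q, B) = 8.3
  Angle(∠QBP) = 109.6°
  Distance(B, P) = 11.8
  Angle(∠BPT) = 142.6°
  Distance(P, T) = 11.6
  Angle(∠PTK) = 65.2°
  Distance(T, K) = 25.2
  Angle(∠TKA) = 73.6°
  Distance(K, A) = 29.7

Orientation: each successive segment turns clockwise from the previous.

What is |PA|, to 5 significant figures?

21.573

H is at the origin; HQ runs at 133.6° with length 16.6, so Q = (-11.448, 12.021). ∠HQB = 42.6° gives QB at -3.8000° from the x-axis; with |QB| = 8.3, B = (-3.1659, 11.471). ∠QBP = 109.6° gives BP at -74.200° from the x-axis; with |BP| = 11.8, P = (0.046975, 0.11701). ∠BPT = 142.6° gives PT at -111.60° from the x-axis; with |PT| = 11.6, T = (-4.2233, -10.668). ∠PTK = 65.2° gives TK at 133.60° from the x-axis; with |TK| = 25.2, K = (-21.602, 7.5807). ∠TKA = 73.6° gives KA at 27.200° from the x-axis; with |KA| = 29.7, A = (4.8140, 21.157). Then |PA| = |A − P| = 21.573.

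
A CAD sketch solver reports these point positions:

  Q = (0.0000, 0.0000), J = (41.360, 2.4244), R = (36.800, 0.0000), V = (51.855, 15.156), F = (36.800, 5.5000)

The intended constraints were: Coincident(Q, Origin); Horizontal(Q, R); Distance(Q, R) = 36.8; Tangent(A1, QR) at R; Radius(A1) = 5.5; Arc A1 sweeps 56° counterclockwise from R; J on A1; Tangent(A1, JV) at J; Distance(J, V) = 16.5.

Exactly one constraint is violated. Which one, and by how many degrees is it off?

Tangent(A1, JV) at J — off by 5.50°.

Q = (0.00, 0.00) ✓; Q.y = 0.00, R.y = 0.00 ✓; |QR| = 36.80 ✓; ∠(FR, RQ) = 90.00° ✓; |FR| = 5.500 ✓; bearing(F→J) − bearing(F→R) = 56.00° ✓; |FJ| = 5.500 ✓; ∠(FJ, JV) = 95.50° ✗; |JV| = 16.50 ✓.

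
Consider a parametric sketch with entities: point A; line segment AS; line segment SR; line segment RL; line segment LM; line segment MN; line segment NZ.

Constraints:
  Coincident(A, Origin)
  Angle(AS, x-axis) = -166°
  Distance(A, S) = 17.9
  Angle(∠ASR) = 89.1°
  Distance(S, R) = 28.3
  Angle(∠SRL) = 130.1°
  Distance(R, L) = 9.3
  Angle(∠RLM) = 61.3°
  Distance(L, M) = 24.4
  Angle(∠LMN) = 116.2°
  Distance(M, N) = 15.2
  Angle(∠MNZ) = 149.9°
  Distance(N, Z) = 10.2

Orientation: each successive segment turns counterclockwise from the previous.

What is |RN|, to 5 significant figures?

27.203

∠RLM = 61.3° gives LM at 93.500° from the x-axis; with |LM| = 24.4, M = (-3.1661, -11.284). ∠LMN = 116.2° gives MN at 157.30° from the x-axis; with |MN| = 15.2, N = (-17.189, -5.4183). Then |RN| = |N − R| = 27.203.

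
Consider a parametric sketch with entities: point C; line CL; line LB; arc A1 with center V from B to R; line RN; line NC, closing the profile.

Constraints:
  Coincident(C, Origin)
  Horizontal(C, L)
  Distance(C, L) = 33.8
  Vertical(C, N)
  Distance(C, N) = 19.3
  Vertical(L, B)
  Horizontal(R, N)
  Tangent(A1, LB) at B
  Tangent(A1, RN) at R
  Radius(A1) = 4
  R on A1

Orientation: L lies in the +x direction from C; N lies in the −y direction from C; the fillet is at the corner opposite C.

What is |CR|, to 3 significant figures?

35.5

C is at the origin; C and L share the same y with |CL| = 33.8 and L on the +x side, so L = (33.8, 0.00). C and N share the same x with |CN| = 19.3 and N on the −y side, so N = (0.00, -19.3). The virtual corner opposite C is at (33.8, -19.3). Since A1 is tangent to LB there, VB ⟂ LB and since A1 is tangent to RN there, VR ⟂ RN, with radius 4.0, so the center V sits 4.0 in from both sides at V = (29.8, -15.3). That places the tangent points at B = (33.8, -15.3) on LB and R = (29.8, -19.3) on RN. Then |CR| = |R − C| = 35.5.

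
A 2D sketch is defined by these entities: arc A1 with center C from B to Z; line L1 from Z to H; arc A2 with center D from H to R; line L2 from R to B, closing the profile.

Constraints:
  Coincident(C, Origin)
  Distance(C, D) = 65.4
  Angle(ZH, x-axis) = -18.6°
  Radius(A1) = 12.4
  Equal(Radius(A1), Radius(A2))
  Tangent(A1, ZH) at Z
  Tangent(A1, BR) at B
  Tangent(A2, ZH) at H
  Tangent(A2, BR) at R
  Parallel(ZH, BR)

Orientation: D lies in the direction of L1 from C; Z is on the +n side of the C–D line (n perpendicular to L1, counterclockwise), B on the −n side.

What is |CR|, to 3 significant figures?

66.6

Tangency of A1 to both parallel lines with radius 12.4 puts Z and B at C ± 12.4·n: Z = (3.96, 11.8), B = (-3.96, -11.8). Equal radii place H and R the same way about D: H = D + 12.4·n = (65.9, -9.11), R = D − 12.4·n = (58.0, -32.6). Then |CR| = |R − C| = 66.6.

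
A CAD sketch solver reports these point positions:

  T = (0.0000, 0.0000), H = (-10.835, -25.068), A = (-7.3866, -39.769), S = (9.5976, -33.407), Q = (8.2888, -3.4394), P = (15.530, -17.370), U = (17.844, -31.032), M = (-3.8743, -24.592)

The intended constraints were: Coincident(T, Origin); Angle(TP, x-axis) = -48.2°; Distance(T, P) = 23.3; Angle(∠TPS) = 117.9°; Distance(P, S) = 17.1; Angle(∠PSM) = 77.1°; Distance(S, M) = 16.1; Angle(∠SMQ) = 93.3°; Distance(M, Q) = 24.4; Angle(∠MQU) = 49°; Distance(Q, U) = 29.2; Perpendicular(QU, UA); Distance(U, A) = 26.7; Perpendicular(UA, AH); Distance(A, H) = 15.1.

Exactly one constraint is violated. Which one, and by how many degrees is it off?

Perpendicular(UA, AH) — off by 5.90°.

T = (0.00, 0.00) ✓; TP at -48.20° ✓; |TP| = 23.30 ✓; ∠TPS = 117.9° ✓; |PS| = 17.10 ✓; ∠PSM = 77.10° ✓; |SM| = 16.10 ✓; ∠SMQ = 93.30° ✓; |MQ| = 24.40 ✓; ∠MQU = 49.00° ✓; |QU| = 29.20 ✓; ∠(QU, UA) = 90.00° ✓; |UA| = 26.70 ✓; ∠(UA, AH) = 95.90° ✗; |AH| = 15.10 ✓.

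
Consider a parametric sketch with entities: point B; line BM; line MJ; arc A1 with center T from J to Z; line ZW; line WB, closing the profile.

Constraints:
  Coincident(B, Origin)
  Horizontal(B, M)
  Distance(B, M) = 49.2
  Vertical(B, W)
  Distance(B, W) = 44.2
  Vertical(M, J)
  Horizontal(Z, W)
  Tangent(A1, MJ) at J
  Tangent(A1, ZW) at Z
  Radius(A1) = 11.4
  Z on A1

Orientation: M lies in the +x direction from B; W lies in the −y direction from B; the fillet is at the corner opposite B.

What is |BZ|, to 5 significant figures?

58.159

The virtual corner opposite B is at (49.200, -44.200). Tangency of A1 to MJ means the radius TJ is perpendicular to MJ and A1 meets ZW tangentially, so TZ is at right angles to ZW, with radius 11.4, so the center T sits 11.4 in from both sides at T = (37.800, -32.800). That places the tangent points at J = (49.200, -32.800) on MJ and Z = (37.800, -44.200) on ZW. Then |BZ| = |Z − B| = 58.159.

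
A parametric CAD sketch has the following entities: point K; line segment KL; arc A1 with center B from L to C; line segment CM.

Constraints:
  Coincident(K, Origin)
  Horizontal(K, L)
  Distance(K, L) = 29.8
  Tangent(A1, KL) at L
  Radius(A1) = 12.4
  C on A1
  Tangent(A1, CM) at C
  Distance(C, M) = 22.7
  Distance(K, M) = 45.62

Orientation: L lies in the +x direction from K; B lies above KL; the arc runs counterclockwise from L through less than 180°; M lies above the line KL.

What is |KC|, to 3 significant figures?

44.3

Checks: K = (0.00, 0.00) ✓; |BC| = 12.40 ✓; ∠(BC, CM) = 90.00° ✓; |CM| = 22.70 ✓; |KM| = 45.62 ✓.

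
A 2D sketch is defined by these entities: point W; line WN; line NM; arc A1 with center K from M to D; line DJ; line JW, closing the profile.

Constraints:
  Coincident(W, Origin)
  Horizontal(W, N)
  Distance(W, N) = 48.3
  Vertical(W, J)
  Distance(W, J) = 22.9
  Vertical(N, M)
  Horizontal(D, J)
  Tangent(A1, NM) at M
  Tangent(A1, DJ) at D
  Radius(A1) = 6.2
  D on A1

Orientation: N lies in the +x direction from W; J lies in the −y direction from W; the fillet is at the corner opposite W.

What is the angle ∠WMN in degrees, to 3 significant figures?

70.9°

W is at the origin; WN is horizontal with |WN| = 48.3 and N on the +x side, so N = (48.3, 0.00). WJ is vertical with |WJ| = 22.9 and J on the −y side, so J = (0.00, -22.9). The virtual corner opposite W is at (48.3, -22.9). A1 meets NM tangentially, so KM is at right angles to NM and since A1 is tangent to DJ there, KD ⟂ DJ, with radius 6.2, so the center K sits 6.2 in from both sides at K = (42.1, -16.7). That places the tangent points at M = (48.3, -16.7) on NM and D = (42.1, -22.9) on DJ. Then cos ∠WMN = MW·MN / (|MW||MN|), giving 70.9°.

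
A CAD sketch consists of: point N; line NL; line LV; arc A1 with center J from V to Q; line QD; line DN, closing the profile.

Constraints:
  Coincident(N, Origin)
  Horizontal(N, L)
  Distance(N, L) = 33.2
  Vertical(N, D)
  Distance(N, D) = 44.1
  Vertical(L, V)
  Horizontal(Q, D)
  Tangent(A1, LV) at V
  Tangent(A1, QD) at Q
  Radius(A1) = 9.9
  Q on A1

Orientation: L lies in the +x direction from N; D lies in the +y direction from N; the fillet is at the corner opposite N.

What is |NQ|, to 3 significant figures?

49.9

N is at the origin; NL is horizontal with |NL| = 33.2 and L on the +x side, so L = (33.2, 0.00). N and D share the same x with |ND| = 44.1 and D on the +y side, so D = (0.00, 44.1). The virtual corner opposite N is at (33.2, 44.1). Tangency of A1 to LV means the radius JV is perpendicular to LV and since A1 is tangent to QD there, JQ ⟂ QD, with radius 9.9, so the center J sits 9.9 in from both sides at J = (23.3, 34.2). That places the tangent points at V = (33.2, 34.2) on LV and Q = (23.3, 44.1) on QD. Then |NQ| = |Q − N| = 49.9.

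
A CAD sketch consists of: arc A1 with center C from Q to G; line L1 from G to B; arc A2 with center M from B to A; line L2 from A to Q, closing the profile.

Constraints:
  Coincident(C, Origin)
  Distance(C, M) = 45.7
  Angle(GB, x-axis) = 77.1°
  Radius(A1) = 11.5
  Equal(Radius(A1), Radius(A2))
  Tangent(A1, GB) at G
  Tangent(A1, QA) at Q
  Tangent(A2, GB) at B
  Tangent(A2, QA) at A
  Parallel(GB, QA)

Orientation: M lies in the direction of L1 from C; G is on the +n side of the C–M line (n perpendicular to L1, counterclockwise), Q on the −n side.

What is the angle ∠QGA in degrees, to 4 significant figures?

63.28°

The slot axis is L1's direction at 77.1°, so u = (cos 77.1°, sin 77.1°) = (0.2233, 0.9748) and n = (−sin 77.1°, cos 77.1°) = (-0.9748, 0.2233). C is at the origin and M lies 45.7 along u from C, so M = 45.7·u = (10.20, 44.55). Tangency of A1 to both parallel lines with radius 11.5 puts G and Q at C ± 11.5·n: G = (-11.21, 2.567), Q = (11.21, -2.567). Equal radii place B and A the same way about M: B = M + 11.5·n = (-1.007, 47.11), A = M − 11.5·n = (21.41, 41.98). Then cos ∠QGA = GQ·GA / (|GQ||GA|), giving 63.28°.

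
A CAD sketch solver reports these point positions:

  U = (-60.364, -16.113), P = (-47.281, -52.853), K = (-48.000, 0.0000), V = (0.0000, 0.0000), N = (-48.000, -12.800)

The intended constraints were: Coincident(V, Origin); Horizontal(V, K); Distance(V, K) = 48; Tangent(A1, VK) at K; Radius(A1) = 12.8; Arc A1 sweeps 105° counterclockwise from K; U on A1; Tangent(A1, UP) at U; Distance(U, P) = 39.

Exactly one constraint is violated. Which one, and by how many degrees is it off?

Tangent(A1, UP) at U — off by 4.60°.

V = (0.00, 0.00) ✓; V.y = 0.00, K.y = 0.00 ✓; |VK| = 48.00 ✓; ∠(NK, KV) = 90.00° ✓; |NK| = 12.80 ✓; bearing(N→U) − bearing(N→K) = 105.0° ✓; |NU| = 12.80 ✓; ∠(NU, UP) = 85.40° ✗; |UP| = 39.00 ✓.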